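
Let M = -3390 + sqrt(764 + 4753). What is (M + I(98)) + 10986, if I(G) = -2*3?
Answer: 7590 + 3*sqrt(613) ≈ 7664.3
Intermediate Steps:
I(G) = -6
M = -3390 + 3*sqrt(613) (M = -3390 + sqrt(5517) = -3390 + 3*sqrt(613) ≈ -3315.7)
(M + I(98)) + 10986 = ((-3390 + 3*sqrt(613)) - 6) + 10986 = (-3396 + 3*sqrt(613)) + 10986 = 7590 + 3*sqrt(613)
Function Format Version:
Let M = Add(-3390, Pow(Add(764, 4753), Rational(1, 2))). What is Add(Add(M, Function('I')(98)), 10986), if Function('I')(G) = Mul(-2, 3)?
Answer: Add(7590, Mul(3, Pow(613, Rational(1, 2)))) ≈ 7664.3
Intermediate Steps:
Function('I')(G) = -6
M = Add(-3390, Mul(3, Pow(613, Rational(1, 2)))) (M = Add(-3390, Pow(5517, Rational(1, 2))) = Add(-3390, Mul(3, Pow(613, Rational(1, 2)))) ≈ -3315.7)
Add(Add(M, Function('I')(98)), 10986) = Add(Add(Add(-3390, Mul(3, Pow(613, Rational(1, 2)))), -6), 10986) = Add(Add(-3396, Mul(3, Pow(613, Rational(1, 2)))), 10986) = Add(7590, Mul(3, Pow(613, Rational(1, 2))))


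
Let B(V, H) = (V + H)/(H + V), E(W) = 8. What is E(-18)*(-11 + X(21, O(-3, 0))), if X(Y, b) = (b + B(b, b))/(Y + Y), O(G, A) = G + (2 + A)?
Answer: -88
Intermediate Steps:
B(V, H) = 1 (B(V, H) = (H + V)/(H + V) = 1)
O(G, A) = 2 + A + G
X(Y, b) = (1 + b)/(2*Y) (X(Y, b) = (b + 1)/(Y + Y) = (1 + b)/((2*Y)) = (1 + b)*(1/(2*Y)) = (1 + b)/(2*Y))
E(-18)*(-11 + X(21, O(-3, 0))) = 8*(-11 + (½)*(1 + (2 + 0 - 3))/21) = 8*(-11 + (½)*(1/21)*(1 - 1)) = 8*(-11 + (½)*(1/21)*0) = 8*(-11 + 0) = 8*(-11) = -88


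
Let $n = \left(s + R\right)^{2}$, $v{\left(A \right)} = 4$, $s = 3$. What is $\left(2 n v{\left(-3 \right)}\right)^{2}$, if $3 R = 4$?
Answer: $\frac{1827904}{81} \approx 22567.0$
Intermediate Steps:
$R = \frac{4}{3}$ ($R = \frac{1}{3} \cdot 4 = \frac{4}{3} \approx 1.3333$)
$n = \frac{169}{9}$ ($n = \left(3 + \frac{4}{3}\right)^{2} = \left(\frac{13}{3}\right)^{2} = \frac{169}{9} \approx 18.778$)
$\left(2 n v{\left(-3 \right)}\right)^{2} = \left(2 \cdot \frac{169}{9} \cdot 4\right)^{2} = \left(\frac{338}{9} \cdot 4\right)^{2} = \left(\frac{1352}{9}\right)^{2} = \frac{1827904}{81}$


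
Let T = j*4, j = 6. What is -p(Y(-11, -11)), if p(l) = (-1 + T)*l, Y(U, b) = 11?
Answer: -253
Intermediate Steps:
T = 24 (T = 6*4 = 24)
p(l) = 23*l (p(l) = (-1 + 24)*l = 23*l)
-p(Y(-11, -11)) = -23*11 = -1*253 = -253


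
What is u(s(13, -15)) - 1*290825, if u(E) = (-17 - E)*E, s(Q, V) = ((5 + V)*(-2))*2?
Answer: -293105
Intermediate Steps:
s(Q, V) = -20 - 4*V (s(Q, V) = (-10 - 2*V)*2 = -20 - 4*V)
u(E) = E*(-17 - E)
u(s(13, -15)) - 1*290825 = -(-20 - 4*(-15))*(17 + (-20 - 4*(-15))) - 1*290825 = -(-20 + 60)*(17 + (-20 + 60)) - 290825 = -1*40*(17 + 40) - 290825 = -1*40*57 - 290825 = -2280 - 290825 = -293105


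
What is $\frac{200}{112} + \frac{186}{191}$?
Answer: $\frac{7379}{2674} \approx 2.7595$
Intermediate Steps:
$\frac{200}{112} + \frac{186}{191} = 200 \cdot \frac{1}{112} + 186 \cdot \frac{1}{191} = \frac{25}{14} + \frac{186}{191} = \frac{7379}{2674}$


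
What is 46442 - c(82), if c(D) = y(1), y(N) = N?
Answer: 46441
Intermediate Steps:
c(D) = 1
46442 - c(82) = 46442 - 1*1 = 46442 - 1 = 46441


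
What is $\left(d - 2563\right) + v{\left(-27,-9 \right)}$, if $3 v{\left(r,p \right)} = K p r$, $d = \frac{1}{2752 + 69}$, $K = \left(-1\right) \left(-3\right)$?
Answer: $- \frac{6544719}{2821} \approx -2320.0$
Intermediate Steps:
$K = 3$
$d = \frac{1}{2821} \approx 0.00035448$
$v{\left(r,p \right)} = p r$ ($v{\left(r,p \right)} = \frac{3 p r}{3} = p r$)
$\left(d - 2563\right) + v{\left(-27,-9 \right)} = \left(\frac{1}{2821} - 2563\right) - -243 = - \frac{7230222}{2821} + 243 = - \frac{6544719}{2821}$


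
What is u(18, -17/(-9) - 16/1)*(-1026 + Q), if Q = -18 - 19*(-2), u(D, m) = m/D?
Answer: 63881/81 ≈ 788.65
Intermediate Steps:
Q = 20 (Q = -18 + 38 = 20)
u(18, -17/(-9) - 16/1)*(-1026 + Q) = ((-17/(-9) - 16/1)/18)*(-1026 + 20) = ((-17*(-⅑) - 16*1)*(1/18))*(-1006) = ((17/9 - 16)*(1/18))*(-1006) = -127/9*1/18*(-1006) = -127/162*(-1006) = 63881/81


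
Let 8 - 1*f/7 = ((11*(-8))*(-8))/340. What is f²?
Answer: 12446784/7225 ≈ 1722.7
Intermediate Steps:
f = 3528/85 (f = 56 - 7*(11*(-8))*(-8)/340 = 56 - 7*(-88*(-8))/340 = 56 - 4928/340 = 56 - 7*176/85 = 56 - 1232/85 = 3528/85 ≈ 41.506)
f² = (3528/85)² = 12446784/7225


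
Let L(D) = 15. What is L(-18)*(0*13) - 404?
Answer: -404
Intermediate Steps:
L(-18)*(0*13) - 404 = 15*(0*13) - 404 = 15*0 - 404 = 0 - 404 = -404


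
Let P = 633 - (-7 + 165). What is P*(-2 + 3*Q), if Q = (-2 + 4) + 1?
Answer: 3325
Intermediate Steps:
Q = 3 (Q = 2 + 1 = 3)
P = 475 (P = 633 - 1*158 = 633 - 158 = 475)
P*(-2 + 3*Q) = 475*(-2 + 3*3) = 475*(-2 + 9) = 475*7 = 3325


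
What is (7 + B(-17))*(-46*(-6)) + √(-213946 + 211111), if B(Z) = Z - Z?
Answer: 1932 + 9*I*√35 ≈ 1932.0 + 53.245*I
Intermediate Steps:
B(Z) = 0
(7 + B(-17))*(-46*(-6)) + √(-213946 + 211111) = (7 + 0)*(-46*(-6)) + √(-213946 + 211111) = 7*276 + √(-2835) = 1932 + 9*I*√35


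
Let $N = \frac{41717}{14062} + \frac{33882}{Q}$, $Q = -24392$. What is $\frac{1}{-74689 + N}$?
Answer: $- \frac{85750076}{6404452148269} \approx -1.3389 \cdot 10^{-5}$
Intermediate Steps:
$N = \frac{135278095}{85750076}$ ($N = \frac{41717}{14062} + \frac{33882}{-24392} = 41717 \cdot \frac{1}{14062} + 33882 \left(- \frac{1}{24392}\right) = \frac{41717}{14062} - \frac{16941}{12196} = \frac{135278095}{85750076} \approx 1.5776$)
$\frac{1}{-74689 + N} = \frac{1}{-74689 + \frac{135278095}{85750076}} = \frac{1}{- \frac{6404452148269}{85750076}} = - \frac{85750076}{6404452148269}$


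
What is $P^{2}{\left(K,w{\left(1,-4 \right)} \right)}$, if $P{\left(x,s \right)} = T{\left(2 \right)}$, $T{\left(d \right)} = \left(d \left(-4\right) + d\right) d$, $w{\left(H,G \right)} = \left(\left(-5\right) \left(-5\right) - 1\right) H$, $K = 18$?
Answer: $144$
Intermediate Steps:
$w{\left(H,G \right)} = 24 H$ ($w{\left(H,G \right)} = \left(25 - 1\right) H = 24 H$)
$T{\left(d \right)} = - 3 d^{2}$ ($T{\left(d \right)} = \left(- 4 d + d\right) d = - 3 d d = - 3 d^{2}$)
$P{\left(x,s \right)} = -12$ ($P{\left(x,s \right)} = - 3 \cdot 2^{2} = \left(-3\right) 4 = -12$)
$P^{2}{\left(K,w{\left(1,-4 \right)} \right)} = \left(-12\right)^{2} = 144$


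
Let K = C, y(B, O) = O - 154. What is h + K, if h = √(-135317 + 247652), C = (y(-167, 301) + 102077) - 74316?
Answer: 27908 + √112335 ≈ 28243.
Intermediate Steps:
y(B, O) = -154 + O
C = 27908 (C = ((-154 + 301) + 102077) - 74316 = (147 + 102077) - 74316 = 102224 - 74316 = 27908)
K = 27908
h = √112335 ≈ 335.16
h + K = √112335 + 27908 = 27908 + √112335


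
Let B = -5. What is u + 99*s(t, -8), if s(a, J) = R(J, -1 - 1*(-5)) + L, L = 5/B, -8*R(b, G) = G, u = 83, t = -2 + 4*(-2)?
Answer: -131/2 ≈ -65.500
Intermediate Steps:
t = -10 (t = -2 - 8 = -10)
R(b, G) = -G/8
L = -1 (L = 5/(-5) = 5*(-1/5) = -1)
s(a, J) = -3/2 (s(a, J) = -(-1 - 1*(-5))/8 - 1 = -(-1 + 5)/8 - 1 = -1/8*4 - 1 = -1/2 - 1 = -3/2)
u + 99*s(t, -8) = 83 + 99*(-3/2) = 83 - 297/2 = -131/2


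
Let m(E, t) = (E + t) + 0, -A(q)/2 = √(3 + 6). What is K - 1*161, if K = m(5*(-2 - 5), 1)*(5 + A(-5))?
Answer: -127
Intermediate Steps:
A(q) = -6 (A(q) = -2*√(3 + 6) = -2*√9 = -2*3 = -6)
m(E, t) = E + t
K = 34 (K = (5*(-2 - 5) + 1)*(5 - 6) = (5*(-7) + 1)*(-1) = (-35 + 1)*(-1) = -34*(-1) = 34)
K - 1*161 = 34 - 1*161 = 34 - 161 = -127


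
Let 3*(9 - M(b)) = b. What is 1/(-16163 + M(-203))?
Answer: -3/48259 ≈ -6.2165e-5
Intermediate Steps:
M(b) = 9 - b/3
1/(-16163 + M(-203)) = 1/(-16163 + (9 - ⅓*(-203))) = 1/(-16163 + (9 + 203/3)) = 1/(-16163 + 230/3) = 1/(-48259/3) = -3/48259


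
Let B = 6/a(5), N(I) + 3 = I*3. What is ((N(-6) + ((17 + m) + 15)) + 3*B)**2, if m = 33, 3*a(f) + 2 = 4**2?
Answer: 112225/49 ≈ 2290.3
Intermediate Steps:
N(I) = -3 + 3*I (N(I) = -3 + I*3 = -3 + 3*I)
a(f) = 14/3 (a(f) = -2/3 + (1/3)*4**2 = -2/3 + (1/3)*16 = -2/3 + 16/3 = 14/3)
B = 9/7 (B = 6/(14/3) = 6*(3/14) = 9/7 ≈ 1.2857)
((N(-6) + ((17 + m) + 15)) + 3*B)**2 = (((-3 + 3*(-6)) + ((17 + 33) + 15)) + 3*(9/7))**2 = (((-3 - 18) + (50 + 15)) + 27/7)**2 = ((-21 + 65) + 27/7)**2 = (44 + 27/7)**2 = (335/7)**2 = 112225/49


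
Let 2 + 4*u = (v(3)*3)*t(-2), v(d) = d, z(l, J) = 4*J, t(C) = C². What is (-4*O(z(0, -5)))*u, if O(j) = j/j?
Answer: -34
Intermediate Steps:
u = 17/2 (u = -½ + ((3*3)*(-2)²)/4 = -½ + (9*4)/4 = -½ + (¼)*36 = -½ + 9 = 17/2 ≈ 8.5000)
O(j) = 1
(-4*O(z(0, -5)))*u = -4*1*(17/2) = -4*17/2 = -34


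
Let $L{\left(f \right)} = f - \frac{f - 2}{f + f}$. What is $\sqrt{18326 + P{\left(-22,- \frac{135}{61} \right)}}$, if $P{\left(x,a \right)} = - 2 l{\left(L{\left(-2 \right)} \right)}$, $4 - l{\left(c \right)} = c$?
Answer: $2 \sqrt{4578} \approx 135.32$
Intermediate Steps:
$L{\left(f \right)} = f - \frac{-2 + f}{2 f}$
$l{\left(c \right)} = 4 - c$
$P{\left(x,a \right)} = -14$ ($P{\left(x,a \right)} = - 2 \left(4 - \left(- \frac{1}{2} - 2 + \frac{1}{-2}\right)\right) = - 2 \left(4 - \left(- \frac{1}{2} - 2 - \frac{1}{2}\right)\right) = - 2 \left(4 - -3\right) = - 2 \left(4 + 3\right) = \left(-2\right) 7 = -14$)
$\sqrt{18326 + P{\left(-22,- \frac{135}{61} \right)}} = \sqrt{18326 - 14} = \sqrt{18312} = 2 \sqrt{4578}$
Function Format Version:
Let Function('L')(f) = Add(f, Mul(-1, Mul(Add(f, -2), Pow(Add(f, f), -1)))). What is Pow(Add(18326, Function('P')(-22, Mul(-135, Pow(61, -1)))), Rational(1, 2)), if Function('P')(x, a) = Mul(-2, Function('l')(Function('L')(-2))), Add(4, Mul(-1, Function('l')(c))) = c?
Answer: Mul(2, Pow(4578, Rational(1, 2))) ≈ 135.32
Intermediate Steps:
Function('L')(f) = Add(f, Mul(Rational(-1, 2), Pow(f, -1), Add(-2, f))) (Function('L')(f) = Add(f, Mul(-1, Mul(Add(-2, f), Pow(Mul(2, f), -1)))) = Add(f, Mul(-1, Mul(Add(-2, f), Mul(Rational(1, 2), Pow(f, -1))))) = Add(f, Mul(-1, Mul(Rational(1, 2), Pow(f, -1), Add(-2, f)))) = Add(f, Mul(Rational(-1, 2), Pow(f, -1), Add(-2, f))))
Function('l')(c) = Add(4, Mul(-1, c))
Function('P')(x, a) = -14 (Function('P')(x, a) = Mul(-2, Add(4, Mul(-1, Add(Rational(-1, 2), -2, Pow(-2, -1))))) = Mul(-2, Add(4, Mul(-1, Add(Rational(-1, 2), -2, Rational(-1, 2))))) = Mul(-2, Add(4, Mul(-1, -3))) = Mul(-2, Add(4, 3)) = Mul(-2, 7) = -14)
Pow(Add(18326, Function('P')(-22, Mul(-135, Pow(61, -1)))), Rational(1, 2)) = Pow(Add(18326, -14), Rational(1, 2)) = Pow(18312, Rational(1, 2)) = Mul(2, Pow(4578, Rational(1, 2)))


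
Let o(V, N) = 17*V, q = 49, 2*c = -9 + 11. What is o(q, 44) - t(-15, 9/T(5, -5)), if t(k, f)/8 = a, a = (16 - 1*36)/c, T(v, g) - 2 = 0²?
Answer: 993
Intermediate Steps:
T(v, g) = 2 (T(v, g) = 2 + 0² = 2 + 0 = 2)
c = 1 (c = (-9 + 11)/2 = (½)*2 = 1)
a = -20 (a = (16 - 1*36)/1 = (16 - 36)*1 = -20*1 = -20)
t(k, f) = -160 (t(k, f) = 8*(-20) = -160)
o(q, 44) - t(-15, 9/T(5, -5)) = 17*49 - 1*(-160) = 833 + 160 = 993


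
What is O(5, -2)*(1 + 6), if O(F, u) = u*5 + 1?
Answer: -63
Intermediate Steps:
O(F, u) = 1 + 5*u (O(F, u) = 5*u + 1 = 1 + 5*u)
O(5, -2)*(1 + 6) = (1 + 5*(-2))*(1 + 6) = (1 - 10)*7 = -9*7 = -63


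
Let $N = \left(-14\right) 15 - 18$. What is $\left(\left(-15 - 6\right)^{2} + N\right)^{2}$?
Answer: $45369$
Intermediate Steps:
$N = -228$ ($N = -210 - 18 = -228$)
$\left(\left(-15 - 6\right)^{2} + N\right)^{2} = \left(\left(-15 - 6\right)^{2} - 228\right)^{2} = \left(\left(-21\right)^{2} - 228\right)^{2} = \left(441 - 228\right)^{2} = 213^{2} = 45369$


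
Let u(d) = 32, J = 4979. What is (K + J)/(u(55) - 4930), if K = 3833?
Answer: -4406/2449 ≈ -1.7991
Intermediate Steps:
(K + J)/(u(55) - 4930) = (3833 + 4979)/(32 - 4930) = 8812/(-4898) = 8812*(-1/4898) = -4406/2449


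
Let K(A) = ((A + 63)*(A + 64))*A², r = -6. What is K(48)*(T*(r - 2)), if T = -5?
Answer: 1145733120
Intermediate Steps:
K(A) = A²*(63 + A)*(64 + A) (K(A) = ((63 + A)*(64 + A))*A² = A²*(63 + A)*(64 + A))
K(48)*(T*(r - 2)) = (48²*(4032 + 48² + 127*48))*(-5*(-6 - 2)) = (2304*(4032 + 2304 + 6096))*(-5*(-8)) = (2304*12432)*40 = 28643328*40 = 1145733120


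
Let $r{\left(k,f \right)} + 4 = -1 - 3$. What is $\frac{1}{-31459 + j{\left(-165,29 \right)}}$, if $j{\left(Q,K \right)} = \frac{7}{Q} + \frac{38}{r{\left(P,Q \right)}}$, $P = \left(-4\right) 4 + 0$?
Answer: $- \frac{660}{20766103} \approx -3.1783 \cdot 10^{-5}$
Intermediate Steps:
$P = -16$ ($P = -16 + 0 = -16$)
$r{\left(k,f \right)} = -8$ ($r{\left(k,f \right)} = -4 - 4 = -8$)
$j{\left(Q,K \right)} = - \frac{19}{4} + \frac{7}{Q}$ ($j{\left(Q,K \right)} = \frac{7}{Q} + \frac{38}{-8} = \frac{7}{Q} + 38 \left(- \frac{1}{8}\right) = \frac{7}{Q} - \frac{19}{4} = - \frac{19}{4} + \frac{7}{Q}$)
$\frac{1}{-31459 + j{\left(-165,29 \right)}} = \frac{1}{-31459 - \left(\frac{19}{4} - \frac{7}{-165}\right)} = \frac{1}{-31459 + \left(- \frac{19}{4} + 7 \left(- \frac{1}{165}\right)\right)} = \frac{1}{-31459 - \frac{3163}{660}} = \frac{1}{- \frac{20766103}{660}} = - \frac{660}{20766103}$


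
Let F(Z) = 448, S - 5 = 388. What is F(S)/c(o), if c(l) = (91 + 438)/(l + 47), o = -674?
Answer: -280896/529 ≈ -530.99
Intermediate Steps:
S = 393 (S = 5 + 388 = 393)
c(l) = 529/(47 + l)
F(S)/c(o) = 448/((529/(47 - 674))) = 448/((529/(-627))) = 448/((529*(-1/627))) = 448/(-529/627) = 448*(-627/529) = -280896/529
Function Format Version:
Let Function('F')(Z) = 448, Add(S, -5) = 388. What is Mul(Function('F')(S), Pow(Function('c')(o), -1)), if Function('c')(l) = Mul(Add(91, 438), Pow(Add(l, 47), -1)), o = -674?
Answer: Rational(-280896, 529) ≈ -530.99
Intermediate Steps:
S = 393 (S = Add(5, 388) = 393)
Function('c')(l) = Mul(529, Pow(Add(47, l), -1))
Mul(Function('F')(S), Pow(Function('c')(o), -1)) = Mul(448, Pow(Mul(529, Pow(Add(47, -674), -1)), -1)) = Mul(448, Pow(Mul(529, Pow(-627, -1)), -1)) = Mul(448, Pow(Mul(529, Rational(-1, 627)), -1)) = Mul(448, Pow(Rational(-529, 627), -1)) = Mul(448, Rational(-627, 529)) = Rational(-280896, 529)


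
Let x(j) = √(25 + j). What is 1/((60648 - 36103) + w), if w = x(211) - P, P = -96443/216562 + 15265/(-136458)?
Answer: 3711147548592792182049/91092148759397909686567285 - 302388535567718082*√59/91092148759397909686567285 ≈ 4.0715e-5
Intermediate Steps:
P = -216661024/388837071 (P = -96443*1/216562 + 15265*(-1/136458) = -96443/216562 - 15265/136458 = -216661024/388837071 ≈ -0.55720)
w = 216661024/388837071 + 2*√59 (w = √(25 + 211) - 1*(-216661024/388837071) = √236 + 216661024/388837071 = 2*√59 + 216661024/388837071 = 216661024/388837071 + 2*√59 ≈ 15.919)
1/((60648 - 36103) + w) = 1/((60648 - 36103) + (216661024/388837071 + 2*√59)) = 1/(24545 + (216661024/388837071 + 2*√59)) = 1/(9544222568719/388837071 + 2*√59)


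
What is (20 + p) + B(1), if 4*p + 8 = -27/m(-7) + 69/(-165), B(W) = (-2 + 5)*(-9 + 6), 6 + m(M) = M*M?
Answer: 41333/4730 ≈ 8.7385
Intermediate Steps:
m(M) = -6 + M² (m(M) = -6 + M*M = -6 + M²)
B(W) = -9 (B(W) = 3*(-3) = -9)
p = -10697/4730 (p = -2 + (-27/(-6 + (-7)²) + 69/(-165))/4 = -2 + (-27/(-6 + 49) + 69*(-1/165))/4 = -2 + (-27/43 - 23/55)/4 = -2 + (¼)*(-2474/2365) = -2 - 1237/4730 = -10697/4730 ≈ -2.2615)
(20 + p) + B(1) = (20 - 10697/4730) - 9 = 83903/4730 - 9 = 41333/4730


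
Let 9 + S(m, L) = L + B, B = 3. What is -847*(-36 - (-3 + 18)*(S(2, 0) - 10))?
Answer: -172788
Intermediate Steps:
S(m, L) = -6 + L (S(m, L) = -9 + (L + 3) = -9 + (3 + L) = -6 + L)
-847*(-36 - (-3 + 18)*(S(2, 0) - 10)) = -847*(-36 - (-3 + 18)*((-6 + 0) - 10)) = -847*(-36 - 15*(-6 - 10)) = -847*(-36 - 15*(-16)) = -847*(-36 - 1*(-240)) = -847*(-36 + 240) = -847*204 = -172788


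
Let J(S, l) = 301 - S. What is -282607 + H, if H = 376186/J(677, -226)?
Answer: -53318209/188 ≈ -2.8361e+5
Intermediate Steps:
H = -188093/188 (H = 376186/(301 - 1*677) = 376186/(301 - 677) = 376186/(-376) = 376186*(-1/376) = -188093/188 ≈ -1000.5)
-282607 + H = -282607 - 188093/188 = -53318209/188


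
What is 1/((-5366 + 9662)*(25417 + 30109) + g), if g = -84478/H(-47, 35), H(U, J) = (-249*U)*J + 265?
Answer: 204935/48885132557521 ≈ 4.1922e-9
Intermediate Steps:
H(U, J) = 265 - 249*J*U (H(U, J) = -249*J*U + 265 = 265 - 249*J*U)
g = -42239/204935 (g = -84478/(265 - 249*35*(-47)) = -84478/(265 + 409605) = -84478/409870 = -84478*1/409870 = -42239/204935 ≈ -0.20611)
1/((-5366 + 9662)*(25417 + 30109) + g) = 1/((-5366 + 9662)*(25417 + 30109) - 42239/204935) = 1/(4296*55526 - 42239/204935) = 1/(238539696 - 42239/204935) = 1/(48885132557521/204935) = 204935/48885132557521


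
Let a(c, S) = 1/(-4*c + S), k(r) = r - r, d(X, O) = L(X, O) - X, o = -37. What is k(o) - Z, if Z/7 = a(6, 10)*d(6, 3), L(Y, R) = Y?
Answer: 0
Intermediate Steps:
d(X, O) = 0 (d(X, O) = X - X = 0)
k(r) = 0
a(c, S) = 1/(S - 4*c)
Z = 0 (Z = 7*(0/(10 - 4*6)) = 7*(0/(10 - 24)) = 7*(0/(-14)) = 7*(-1/14*0) = 7*0 = 0)
k(o) - Z = 0 - 1*0 = 0 + 0 = 0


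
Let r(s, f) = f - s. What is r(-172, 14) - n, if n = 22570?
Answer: -22384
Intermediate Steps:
r(-172, 14) - n = (14 - 1*(-172)) - 1*22570 = (14 + 172) - 22570 = 186 - 22570 = -22384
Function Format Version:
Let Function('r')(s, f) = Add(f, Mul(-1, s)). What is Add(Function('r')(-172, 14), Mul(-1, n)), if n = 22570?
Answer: -22384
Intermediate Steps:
Add(Function('r')(-172, 14), Mul(-1, n)) = Add(Add(14, Mul(-1, -172)), Mul(-1, 22570)) = Add(Add(14, 172), -22570) = Add(186, -22570) = -22384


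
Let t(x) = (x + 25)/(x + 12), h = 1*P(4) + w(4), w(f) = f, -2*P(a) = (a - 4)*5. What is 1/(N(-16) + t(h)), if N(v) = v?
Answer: -16/227 ≈ -0.070485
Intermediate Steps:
P(a) = 10 - 5*a/2 (P(a) = -(a - 4)*5/2 = -(-4 + a)*5/2 = -(-20 + 5*a)/2 = 10 - 5*a/2)
h = 4 (h = 1*(10 - 5/2*4) + 4 = 1*(10 - 10) + 4 = 1*0 + 4 = 0 + 4 = 4)
t(x) = (25 + x)/(12 + x)
1/(N(-16) + t(h)) = 1/(-16 + (25 + 4)/(12 + 4)) = 1/(-16 + 29/16) = 1/(-227/16) = -16/227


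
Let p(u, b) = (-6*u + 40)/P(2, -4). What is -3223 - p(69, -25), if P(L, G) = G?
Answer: -6633/2 ≈ -3316.5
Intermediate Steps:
p(u, b) = -10 + 3*u/2 (p(u, b) = (-6*u + 40)/(-4) = (40 - 6*u)*(-¼) = -10 + 3*u/2)
-3223 - p(69, -25) = -3223 - (-10 + (3/2)*69) = -3223 - (-10 + 207/2) = -3223 - 1*187/2 = -3223 - 187/2 = -6633/2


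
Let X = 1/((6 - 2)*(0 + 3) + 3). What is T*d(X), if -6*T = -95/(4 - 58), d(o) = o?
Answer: -19/972 ≈ -0.019547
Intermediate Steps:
X = 1/15 (X = 1/(4*3 + 3) = 1/(12 + 3) = 1/15 ≈ 0.066667)
T = -95/324 (T = -(-95)/(6*(4 - 58)) = -(-95)/(6*(-54)) = -(-95)*(-1)/(6*54) = -⅙*95/54 = -95/324 ≈ -0.29321)
T*d(X) = -95/324*1/15 = -19/972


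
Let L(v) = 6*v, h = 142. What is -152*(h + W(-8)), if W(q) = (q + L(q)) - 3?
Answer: -12616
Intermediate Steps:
W(q) = -3 + 7*q (W(q) = (q + 6*q) - 3 = 7*q - 3 = -3 + 7*q)
-152*(h + W(-8)) = -152*(142 + (-3 + 7*(-8))) = -152*(142 + (-3 - 56)) = -152*(142 - 59) = -152*83 = -12616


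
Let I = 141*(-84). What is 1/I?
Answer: -1/11844 ≈ -8.4431e-5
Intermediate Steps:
I = -11844
1/I = 1/(-11844) = -1/11844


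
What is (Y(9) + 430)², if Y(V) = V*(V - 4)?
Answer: 225625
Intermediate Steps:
Y(V) = V*(-4 + V)
(Y(9) + 430)² = (9*(-4 + 9) + 430)² = (9*5 + 430)² = (45 + 430)² = 475² = 225625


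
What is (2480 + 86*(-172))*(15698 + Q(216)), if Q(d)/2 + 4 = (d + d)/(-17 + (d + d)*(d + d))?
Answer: -36047870112528/186607 ≈ -1.9318e+8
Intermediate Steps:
Q(d) = -8 + 4*d/(-17 + 4*d²) (Q(d) = -8 + 2*((d + d)/(-17 + (d + d)*(d + d))) = -8 + 2*((2*d)/(-17 + (2*d)*(2*d))) = -8 + 2*((2*d)/(-17 + 4*d²)) = -8 + 2*(2*d/(-17 + 4*d²)) = -8 + 4*d/(-17 + 4*d²))
(2480 + 86*(-172))*(15698 + Q(216)) = (2480 + 86*(-172))*(15698 + 4*(34 + 216 - 8*216²)/(-17 + 4*216²)) = (2480 - 14792)*(15698 + 4*(34 + 216 - 8*46656)/(-17 + 4*46656)) = -12312*(15698 + 4*(34 + 216 - 373248)/(-17 + 186624)) = -12312*(15698 + 4*(-372998)/186607) = -12312*(15698 + 4*(1/186607)*(-372998)) = -12312*(15698 - 1491992/186607) = -12312*2927864694/186607 = -36047870112528/186607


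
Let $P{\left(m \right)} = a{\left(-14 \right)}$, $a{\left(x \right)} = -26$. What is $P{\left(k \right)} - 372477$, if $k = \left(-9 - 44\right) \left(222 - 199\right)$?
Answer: $-372503$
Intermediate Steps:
$k = -1219$ ($k = \left(-53\right) 23 = -1219$)
$P{\left(m \right)} = -26$
$P{\left(k \right)} - 372477 = -26 - 372477 = -372503$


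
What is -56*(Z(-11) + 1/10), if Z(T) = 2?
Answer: -588/5 ≈ -117.60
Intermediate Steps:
-56*(Z(-11) + 1/10) = -56*(2 + 1/10) = -56*(2 + ⅒) = -56*21/10 = -588/5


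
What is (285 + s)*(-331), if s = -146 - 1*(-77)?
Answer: -71496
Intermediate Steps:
s = -69 (s = -146 + 77 = -69)
(285 + s)*(-331) = (285 - 69)*(-331) = 216*(-331) = -71496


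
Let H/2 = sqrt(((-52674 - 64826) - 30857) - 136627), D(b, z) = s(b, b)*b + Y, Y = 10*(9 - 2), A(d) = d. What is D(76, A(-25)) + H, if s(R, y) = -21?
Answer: -1526 + 28*I*sqrt(1454) ≈ -1526.0 + 1067.7*I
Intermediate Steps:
Y = 70 (Y = 10*7 = 70)
D(b, z) = 70 - 21*b (D(b, z) = -21*b + 70 = 70 - 21*b)
H = 28*I*sqrt(1454) (H = 2*sqrt(((-52674 - 64826) - 30857) - 136627) = 2*sqrt((-117500 - 30857) - 136627) = 2*sqrt(-148357 - 136627) = 2*sqrt(-284984) = 2*(14*I*sqrt(1454)) = 28*I*sqrt(1454) ≈ 1067.7*I)
D(76, A(-25)) + H = (70 - 21*76) + 28*I*sqrt(1454) = (70 - 1596) + 28*I*sqrt(1454) = -1526 + 28*I*sqrt(1454)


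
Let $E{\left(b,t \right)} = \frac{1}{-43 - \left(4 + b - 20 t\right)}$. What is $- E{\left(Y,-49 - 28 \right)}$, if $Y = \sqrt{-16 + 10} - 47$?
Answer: $\frac{770}{1185803} - \frac{i \sqrt{6}}{2371606} \approx 0.00064935 - 1.0328 \cdot 10^{-6} i$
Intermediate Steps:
$Y = -47 + i \sqrt{6}$ ($Y = \sqrt{-6} - 47 = i \sqrt{6} - 47 = -47 + i \sqrt{6} \approx -47.0 + 2.4495 i$)
$E{\left(b,t \right)} = \frac{1}{-47 - b + 20 t}$ ($E{\left(b,t \right)} = \frac{1}{-43 - \left(4 + b - 20 t\right)} = \frac{1}{-47 - b + 20 t}$)
$- E{\left(Y,-49 - 28 \right)} = - \frac{1}{-47 - \left(-47 + i \sqrt{6}\right) + 20 \left(-49 - 28\right)} = - \frac{1}{-47 + \left(47 - i \sqrt{6}\right) + 20 \left(-77\right)} = - \frac{1}{-47 + \left(47 - i \sqrt{6}\right) - 1540} = - \frac{1}{-1540 - i \sqrt{6}}$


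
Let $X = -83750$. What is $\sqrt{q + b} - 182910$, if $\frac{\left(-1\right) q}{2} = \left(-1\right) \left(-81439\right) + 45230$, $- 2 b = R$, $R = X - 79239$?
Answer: $-182910 + \frac{i \sqrt{687374}}{2} \approx -1.8291 \cdot 10^{5} + 414.54 i$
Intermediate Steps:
$R = -162989$ ($R = -83750 - 79239 = -162989$)
$b = \frac{162989}{2}$ ($b = \left(- \frac{1}{2}\right) \left(-162989\right) = \frac{162989}{2} \approx 81495.0$)
$q = -253338$ ($q = - 2 \left(\left(-1\right) \left(-81439\right) + 45230\right) = - 2 \left(81439 + 45230\right) = \left(-2\right) 126669 = -253338$)
$\sqrt{q + b} - 182910 = \sqrt{-253338 + \frac{162989}{2}} - 182910 = \sqrt{- \frac{343687}{2}} - 182910 = \frac{i \sqrt{687374}}{2} - 182910 = -182910 + \frac{i \sqrt{687374}}{2}$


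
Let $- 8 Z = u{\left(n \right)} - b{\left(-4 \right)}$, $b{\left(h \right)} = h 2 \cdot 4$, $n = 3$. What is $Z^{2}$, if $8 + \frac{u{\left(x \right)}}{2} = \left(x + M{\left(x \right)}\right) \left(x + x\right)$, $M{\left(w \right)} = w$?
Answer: $121$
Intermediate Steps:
$u{\left(x \right)} = -16 + 8 x^{2}$ ($u{\left(x \right)} = -16 + 2 \left(x + x\right) \left(x + x\right) = -16 + 2 \cdot 2 x 2 x = -16 + 2 \cdot 4 x^{2} = -16 + 8 x^{2}$)
$b{\left(h \right)} = 8 h$ ($b{\left(h \right)} = 2 h 4 = 8 h$)
$Z = -11$ ($Z = - \frac{\left(-16 + 8 \cdot 3^{2}\right) - 8 \left(-4\right)}{8} = - \frac{\left(-16 + 8 \cdot 9\right) - -32}{8} = - \frac{\left(-16 + 72\right) + 32}{8} = - \frac{56 + 32}{8} = \left(- \frac{1}{8}\right) 88 = -11$)
$Z^{2} = \left(-11\right)^{2} = 121$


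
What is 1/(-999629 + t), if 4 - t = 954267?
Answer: -1/1953892 ≈ -5.1180e-7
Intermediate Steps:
t = -954263 (t = 4 - 1*954267 = 4 - 954267 = -954263)
1/(-999629 + t) = 1/(-999629 - 954263) = 1/(-1953892) = -1/1953892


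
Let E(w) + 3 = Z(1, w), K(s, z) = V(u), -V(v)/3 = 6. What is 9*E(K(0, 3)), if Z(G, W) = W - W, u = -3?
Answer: -27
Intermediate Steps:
Z(G, W) = 0
V(v) = -18 (V(v) = -3*6 = -18)
K(s, z) = -18
E(w) = -3 (E(w) = -3 + 0 = -3)
9*E(K(0, 3)) = 9*(-3) = -27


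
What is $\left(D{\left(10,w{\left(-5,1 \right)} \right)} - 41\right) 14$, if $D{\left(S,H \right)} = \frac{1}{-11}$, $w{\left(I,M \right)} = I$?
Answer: $- \frac{6328}{11} \approx -575.27$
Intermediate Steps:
$D{\left(S,H \right)} = - \frac{1}{11}$
$\left(D{\left(10,w{\left(-5,1 \right)} \right)} - 41\right) 14 = \left(- \frac{1}{11} - 41\right) 14 = \left(- \frac{452}{11}\right) 14 = - \frac{6328}{11}$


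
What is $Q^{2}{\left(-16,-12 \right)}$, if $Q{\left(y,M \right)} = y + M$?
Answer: $784$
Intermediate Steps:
$Q{\left(y,M \right)} = M + y$
$Q^{2}{\left(-16,-12 \right)} = \left(-12 - 16\right)^{2} = \left(-28\right)^{2} = 784$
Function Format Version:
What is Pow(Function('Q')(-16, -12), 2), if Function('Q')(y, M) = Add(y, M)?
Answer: 784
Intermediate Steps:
Function('Q')(y, M) = Add(M, y)
Pow(Function('Q')(-16, -12), 2) = Pow(Add(-12, -16), 2) = Pow(-28, 2) = 784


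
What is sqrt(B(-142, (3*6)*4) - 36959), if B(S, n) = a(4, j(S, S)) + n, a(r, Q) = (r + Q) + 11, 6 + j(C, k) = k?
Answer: 2*I*sqrt(9255) ≈ 192.41*I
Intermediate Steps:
j(C, k) = -6 + k
a(r, Q) = 11 + Q + r (a(r, Q) = (Q + r) + 11 = 11 + Q + r)
B(S, n) = 9 + S + n (B(S, n) = (11 + (-6 + S) + 4) + n = (9 + S) + n = 9 + S + n)
sqrt(B(-142, (3*6)*4) - 36959) = sqrt((9 - 142 + (3*6)*4) - 36959) = sqrt((9 - 142 + 18*4) - 36959) = sqrt((9 - 142 + 72) - 36959) = sqrt(-61 - 36959) = sqrt(-37020) = 2*I*sqrt(9255)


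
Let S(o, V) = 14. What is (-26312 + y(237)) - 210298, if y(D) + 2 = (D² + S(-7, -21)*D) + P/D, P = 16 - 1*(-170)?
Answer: -13992813/79 ≈ -1.7712e+5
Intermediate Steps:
P = 186 (P = 16 + 170 = 186)
y(D) = -2 + D² + 14*D + 186/D (y(D) = -2 + ((D² + 14*D) + 186/D) = -2 + (D² + 14*D + 186/D) = -2 + D² + 14*D + 186/D)
(-26312 + y(237)) - 210298 = (-26312 + (-2 + 237² + 14*237 + 186/237)) - 210298 = (-26312 + (-2 + 56169 + 3318 + 186*(1/237))) - 210298 = (-26312 + (-2 + 56169 + 3318 + 62/79)) - 210298 = (-26312 + 4699377/79) - 210298 = 2620729/79 - 210298 = -13992813/79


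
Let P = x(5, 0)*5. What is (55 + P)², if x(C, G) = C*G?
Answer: 3025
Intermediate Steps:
P = 0 (P = (5*0)*5 = 0*5 = 0)
(55 + P)² = (55 + 0)² = 55² = 3025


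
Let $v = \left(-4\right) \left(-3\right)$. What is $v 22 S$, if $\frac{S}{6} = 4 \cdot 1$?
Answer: $6336$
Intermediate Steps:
$S = 24$ ($S = 6 \cdot 4 \cdot 1 = 6 \cdot 4 = 24$)
$v = 12$
$v 22 S = 12 \cdot 22 \cdot 24 = 264 \cdot 24 = 6336$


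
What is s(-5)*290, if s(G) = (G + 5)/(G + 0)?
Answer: 0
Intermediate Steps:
s(G) = (5 + G)/G
s(-5)*290 = ((5 - 5)/(-5))*290 = -⅕*0*290 = 0*290 = 0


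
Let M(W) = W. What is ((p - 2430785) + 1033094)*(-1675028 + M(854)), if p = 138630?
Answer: 2107887190614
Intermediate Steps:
((p - 2430785) + 1033094)*(-1675028 + M(854)) = ((138630 - 2430785) + 1033094)*(-1675028 + 854) = (-2292155 + 1033094)*(-1674174) = -1259061*(-1674174) = 2107887190614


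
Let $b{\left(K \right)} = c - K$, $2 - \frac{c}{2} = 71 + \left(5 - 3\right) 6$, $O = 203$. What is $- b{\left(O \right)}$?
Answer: $365$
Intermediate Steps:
$c = -162$ ($c = 4 - 2 \left(71 + \left(5 - 3\right) 6\right) = 4 - 2 \left(71 + 2 \cdot 6\right) = 4 - 2 \left(71 + 12\right) = 4 - 166 = -162$)
$b{\left(K \right)} = -162 - K$
$- b{\left(O \right)} = - (-162 - 203) = \left(-1\right) \left(-365\right) = 365$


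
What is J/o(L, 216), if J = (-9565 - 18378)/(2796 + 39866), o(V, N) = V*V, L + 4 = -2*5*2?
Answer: -27943/24573312 ≈ -0.0011371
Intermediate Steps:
L = -24 (L = -4 - 2*5*2 = -4 - 10*2 = -4 - 20 = -24)
o(V, N) = V²
J = -27943/42662 ≈ -0.65499
J/o(L, 216) = -27943/(42662*((-24)²)) = -27943/42662/576 = -27943/42662*1/576 = -27943/24573312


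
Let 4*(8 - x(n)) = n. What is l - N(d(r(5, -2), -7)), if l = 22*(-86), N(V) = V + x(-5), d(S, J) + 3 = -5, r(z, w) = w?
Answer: -7573/4 ≈ -1893.3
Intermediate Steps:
x(n) = 8 - n/4
d(S, J) = -8 (d(S, J) = -3 - 5 = -8)
N(V) = 37/4 + V (N(V) = V + (8 - ¼*(-5)) = V + (8 + 5/4) = V + 37/4 = 37/4 + V)
l = -1892
l - N(d(r(5, -2), -7)) = -1892 - (37/4 - 8) = -1892 - 1*5/4 = -1892 - 5/4 = -7573/4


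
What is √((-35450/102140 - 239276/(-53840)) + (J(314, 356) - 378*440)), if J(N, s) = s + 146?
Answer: I*√195876703221640664735/34370110 ≈ 407.2*I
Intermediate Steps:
J(N, s) = 146 + s
√((-35450/102140 - 239276/(-53840)) + (J(314, 356) - 378*440)) = √((-35450/102140 - 239276/(-53840)) + ((146 + 356) - 378*440)) = √((-35450*1/102140 - 239276*(-1/53840)) + (502 - 166320)) = √((-3545/10214 + 59819/13460) - 165818) = √(281637783/68740220 - 165818) = √(-11398084162177/68740220) = I*√195876703221640664735/34370110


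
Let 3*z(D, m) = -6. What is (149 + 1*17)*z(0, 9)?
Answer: -332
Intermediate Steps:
z(D, m) = -2 (z(D, m) = (⅓)*(-6) = -2)
(149 + 1*17)*z(0, 9) = (149 + 1*17)*(-2) = (149 + 17)*(-2) = 166*(-2) = -332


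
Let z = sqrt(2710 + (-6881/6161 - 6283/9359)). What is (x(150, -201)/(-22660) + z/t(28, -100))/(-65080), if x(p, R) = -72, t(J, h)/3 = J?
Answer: -9/184339100 - sqrt(2871229349731882)/5628847198380 ≈ -9.5683e-6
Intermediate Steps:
t(J, h) = 3*J
z = 8*sqrt(2871229349731882)/8237257 (z = sqrt(2710 + (-6881*1/6161 - 6283*1/9359)) = sqrt(2710 + (-6881/6161 - 6283/9359)) = sqrt(2710 - 103108842/57660799) = sqrt(156157656448/57660799) = 8*sqrt(2871229349731882)/8237257 ≈ 52.040)
(x(150, -201)/(-22660) + z/t(28, -100))/(-65080) = (-72/(-22660) + (8*sqrt(2871229349731882)/8237257)/((3*28)))/(-65080) = (-72*(-1/22660) + (8*sqrt(2871229349731882)/8237257)/84)*(-1/65080) = (18/5665 + (8*sqrt(2871229349731882)/8237257)*(1/84))*(-1/65080) = (18/5665 + 2*sqrt(2871229349731882)/172982397)*(-1/65080) = -9/184339100 - sqrt(2871229349731882)/5628847198380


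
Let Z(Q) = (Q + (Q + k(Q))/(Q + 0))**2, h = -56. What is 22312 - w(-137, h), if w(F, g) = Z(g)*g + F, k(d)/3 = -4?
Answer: 1333721/7 ≈ 1.9053e+5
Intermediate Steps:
k(d) = -12 (k(d) = 3*(-4) = -12)
Z(Q) = (Q + (-12 + Q)/Q)**2 (Z(Q) = (Q + (Q - 12)/(Q + 0))**2 = (Q + (-12 + Q)/Q)**2)
w(F, g) = F + (-12 + g + g**2)**2/g (w(F, g) = ((-12 + g + g**2)**2/g**2)*g + F = (-12 + g + g**2)**2/g + F = F + (-12 + g + g**2)**2/g)
22312 - w(-137, h) = 22312 - (-137 + (-12 - 56 + (-56)**2)**2/(-56)) = 22312 - (-137 - (-12 - 56 + 3136)**2/56) = 22312 - (-137 - 1/56*3068**2) = 22312 - (-137 - 1/56*9412624) = 22312 - (-137 - 1176578/7) = 22312 - 1*(-1177537/7) = 22312 + 1177537/7 = 1333721/7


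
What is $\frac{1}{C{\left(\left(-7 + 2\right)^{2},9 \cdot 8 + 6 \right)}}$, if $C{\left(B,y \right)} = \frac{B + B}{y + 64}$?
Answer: $\frac{71}{25} \approx 2.84$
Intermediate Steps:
$C{\left(B,y \right)} = \frac{2 B}{64 + y}$
$\frac{1}{C{\left(\left(-7 + 2\right)^{2},9 \cdot 8 + 6 \right)}} = \frac{1}{2 \left(-7 + 2\right)^{2} \frac{1}{64 + \left(9 \cdot 8 + 6\right)}} = \frac{1}{2 \left(-5\right)^{2} \frac{1}{64 + \left(72 + 6\right)}} = \frac{1}{2 \cdot 25 \frac{1}{64 + 78}} = \frac{1}{2 \cdot 25 \cdot \frac{1}{142}} = \frac{1}{\frac{25}{71}} = \frac{71}{25}$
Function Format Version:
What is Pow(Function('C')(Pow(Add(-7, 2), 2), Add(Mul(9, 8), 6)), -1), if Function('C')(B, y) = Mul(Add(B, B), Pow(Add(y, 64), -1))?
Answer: Rational(71, 25) ≈ 2.8400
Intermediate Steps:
Function('C')(B, y) = Mul(2, B, Pow(Add(64, y), -1)) (Function('C')(B, y) = Mul(Mul(2, B), Pow(Add(64, y), -1)) = Mul(2, B, Pow(Add(64, y), -1)))
Pow(Function('C')(Pow(Add(-7, 2), 2), Add(Mul(9, 8), 6)), -1) = Pow(Mul(2, Pow(Add(-7, 2), 2), Pow(Add(64, Add(Mul(9, 8), 6)), -1)), -1) = Pow(Mul(2, Pow(-5, 2), Pow(Add(64, Add(72, 6)), -1)), -1) = Pow(Mul(2, 25, Pow(Add(64, 78), -1)), -1) = Pow(Mul(2, 25, Pow(142, -1)), -1) = Pow(Mul(2, 25, Rational(1, 142)), -1) = Pow(Rational(25, 71), -1) = Rational(71, 25)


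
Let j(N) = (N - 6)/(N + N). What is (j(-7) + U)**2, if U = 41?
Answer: 344569/196 ≈ 1758.0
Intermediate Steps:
j(N) = (-6 + N)/(2*N) (j(N) = (-6 + N)/((2*N)) = (-6 + N)*(1/(2*N)) = (-6 + N)/(2*N))
(j(-7) + U)**2 = ((1/2)*(-6 - 7)/(-7) + 41)**2 = ((1/2)*(-1/7)*(-13) + 41)**2 = (13/14 + 41)**2 = (587/14)**2 = 344569/196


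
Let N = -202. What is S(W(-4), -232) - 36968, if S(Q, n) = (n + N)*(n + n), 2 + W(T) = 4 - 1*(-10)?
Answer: 164408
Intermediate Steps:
W(T) = 12 (W(T) = -2 + (4 - 1*(-10)) = -2 + (4 + 10) = -2 + 14 = 12)
S(Q, n) = 2*n*(-202 + n) (S(Q, n) = (n - 202)*(n + n) = (-202 + n)*(2*n) = 2*n*(-202 + n))
S(W(-4), -232) - 36968 = 2*(-232)*(-202 - 232) - 36968 = 2*(-232)*(-434) - 36968 = 201376 - 36968 = 164408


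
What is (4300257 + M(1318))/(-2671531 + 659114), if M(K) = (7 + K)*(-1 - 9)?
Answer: -4287007/2012417 ≈ -2.1303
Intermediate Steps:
M(K) = -70 - 10*K (M(K) = (7 + K)*(-10) = -70 - 10*K)
(4300257 + M(1318))/(-2671531 + 659114) = (4300257 + (-70 - 10*1318))/(-2671531 + 659114) = (4300257 + (-70 - 13180))/(-2012417) = (4300257 - 13250)*(-1/2012417) = 4287007*(-1/2012417) = -4287007/2012417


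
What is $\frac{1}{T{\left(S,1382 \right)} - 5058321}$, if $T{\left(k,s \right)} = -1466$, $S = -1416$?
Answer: $- \frac{1}{5059787} \approx -1.9764 \cdot 10^{-7}$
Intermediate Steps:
$\frac{1}{T{\left(S,1382 \right)} - 5058321} = \frac{1}{-1466 - 5058321} = \frac{1}{-5059787} = - \frac{1}{5059787}$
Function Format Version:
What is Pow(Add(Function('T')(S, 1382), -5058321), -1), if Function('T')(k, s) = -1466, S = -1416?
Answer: Rational(-1, 5059787) ≈ -1.9764e-7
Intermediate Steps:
Pow(Add(Function('T')(S, 1382), -5058321), -1) = Pow(Add(-1466, -5058321), -1) = Pow(-5059787, -1) = Rational(-1, 5059787)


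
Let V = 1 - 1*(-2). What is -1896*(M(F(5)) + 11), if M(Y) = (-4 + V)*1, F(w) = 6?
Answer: -18960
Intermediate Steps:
V = 3 (V = 1 + 2 = 3)
M(Y) = -1 (M(Y) = (-4 + 3)*1 = -1*1 = -1)
-1896*(M(F(5)) + 11) = -1896*(-1 + 11) = -1896*10 = -18960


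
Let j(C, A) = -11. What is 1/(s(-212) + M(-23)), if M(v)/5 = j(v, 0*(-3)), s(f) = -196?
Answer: -1/251 ≈ -0.0039841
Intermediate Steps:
M(v) = -55 (M(v) = 5*(-11) = -55)
1/(s(-212) + M(-23)) = 1/(-196 - 55) = 1/(-251) = -1/251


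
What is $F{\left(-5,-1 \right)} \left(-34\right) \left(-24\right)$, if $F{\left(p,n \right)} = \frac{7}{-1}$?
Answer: $-5712$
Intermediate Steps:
$F{\left(p,n \right)} = -7$ ($F{\left(p,n \right)} = 7 \left(-1\right) = -7$)
$F{\left(-5,-1 \right)} \left(-34\right) \left(-24\right) = \left(-7\right) \left(-34\right) \left(-24\right) = 238 \left(-24\right) = -5712$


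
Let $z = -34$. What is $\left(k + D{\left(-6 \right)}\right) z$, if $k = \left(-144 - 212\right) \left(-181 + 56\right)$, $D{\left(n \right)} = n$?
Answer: $-1512796$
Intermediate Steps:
$k = 44500$ ($k = \left(-356\right) \left(-125\right) = 44500$)
$\left(k + D{\left(-6 \right)}\right) z = \left(44500 - 6\right) \left(-34\right) = 44494 \left(-34\right) = -1512796$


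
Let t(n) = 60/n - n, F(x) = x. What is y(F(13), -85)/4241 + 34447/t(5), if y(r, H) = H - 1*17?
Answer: 20869859/4241 ≈ 4921.0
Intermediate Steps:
t(n) = -n + 60/n
y(r, H) = -17 + H (y(r, H) = H - 17 = -17 + H)
y(F(13), -85)/4241 + 34447/t(5) = (-17 - 85)/4241 + 34447/(-1*5 + 60/5) = -102*1/4241 + 34447/(-5 + 60*(⅕)) = -102/4241 + 34447/(-5 + 12) = -102/4241 + 34447/7 = -102/4241 + 34447*(⅐) = -102/4241 + 4921 = 20869859/4241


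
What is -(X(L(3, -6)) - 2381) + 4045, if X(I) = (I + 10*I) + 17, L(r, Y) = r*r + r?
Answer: 6277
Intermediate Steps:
L(r, Y) = r + r² (L(r, Y) = r² + r = r + r²)
X(I) = 17 + 11*I (X(I) = 11*I + 17 = 17 + 11*I)
-(X(L(3, -6)) - 2381) + 4045 = -((17 + 11*(3*(1 + 3))) - 2381) + 4045 = -((17 + 11*(3*4)) - 2381) + 4045 = -((17 + 11*12) - 2381) + 4045 = -((17 + 132) - 2381) + 4045 = -(149 - 2381) + 4045 = -1*(-2232) + 4045 = 2232 + 4045 = 6277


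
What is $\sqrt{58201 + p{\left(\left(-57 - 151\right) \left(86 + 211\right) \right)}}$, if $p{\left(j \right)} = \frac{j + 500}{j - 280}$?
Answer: $\frac{\sqrt{14008298550362}}{15514} \approx 241.25$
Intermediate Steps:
$p{\left(j \right)} = \frac{500 + j}{-280 + j}$
$\sqrt{58201 + p{\left(\left(-57 - 151\right) \left(86 + 211\right) \right)}} = \sqrt{58201 + \frac{500 + \left(-57 - 151\right) \left(86 + 211\right)}{-280 + \left(-57 - 151\right) \left(86 + 211\right)}} = \sqrt{58201 + \frac{500 - 61776}{-280 - 61776}} = \sqrt{58201 + \frac{1}{-62056} \left(-61276\right)} = \sqrt{58201 - - \frac{15319}{15514}} = \sqrt{58201 + \frac{15319}{15514}} = \sqrt{\frac{902945633}{15514}} = \frac{\sqrt{14008298550362}}{15514}$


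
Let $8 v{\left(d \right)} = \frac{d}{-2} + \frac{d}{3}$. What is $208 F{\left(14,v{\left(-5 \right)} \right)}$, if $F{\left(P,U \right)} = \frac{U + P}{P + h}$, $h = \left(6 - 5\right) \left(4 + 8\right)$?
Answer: $\frac{677}{6} \approx 112.83$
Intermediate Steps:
$h = 12$ ($h = 1 \cdot 12 = 12$)
$v{\left(d \right)} = - \frac{d}{48}$ ($v{\left(d \right)} = \frac{\frac{d}{-2} + \frac{d}{3}}{8} = \frac{d \left(- \frac{1}{2}\right) + d \frac{1}{3}}{8} = \frac{- \frac{d}{2} + \frac{d}{3}}{8} = \frac{\left(- \frac{1}{6}\right) d}{8} = - \frac{d}{48}$)
$F{\left(P,U \right)} = \frac{P + U}{12 + P}$ ($F{\left(P,U \right)} = \frac{U + P}{P + 12} = \frac{P + U}{12 + P}$)
$208 F{\left(14,v{\left(-5 \right)} \right)} = 208 \frac{14 - - \frac{5}{48}}{12 + 14} = 208 \frac{14 + \frac{5}{48}}{26} = 208 \cdot \frac{1}{26} \cdot \frac{677}{48} = 208 \cdot \frac{677}{1248} = \frac{677}{6}$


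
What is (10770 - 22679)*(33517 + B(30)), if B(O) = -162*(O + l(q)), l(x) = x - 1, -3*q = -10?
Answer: -336774611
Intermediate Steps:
q = 10/3 (q = -⅓*(-10) = 10/3 ≈ 3.3333)
l(x) = -1 + x
B(O) = -378 - 162*O (B(O) = -162*(O + (-1 + 10/3)) = -162*(O + 7/3) = -162*(7/3 + O) = -378 - 162*O)
(10770 - 22679)*(33517 + B(30)) = (10770 - 22679)*(33517 + (-378 - 162*30)) = -11909*(33517 + (-378 - 4860)) = -11909*(33517 - 5238) = -11909*28279 = -336774611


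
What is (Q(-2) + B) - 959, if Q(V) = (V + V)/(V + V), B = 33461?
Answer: 32503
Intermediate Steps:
Q(V) = 1 (Q(V) = (2*V)/((2*V)) = (2*V)*(1/(2*V)) = 1)
(Q(-2) + B) - 959 = (1 + 33461) - 959 = 33462 - 959 = 32503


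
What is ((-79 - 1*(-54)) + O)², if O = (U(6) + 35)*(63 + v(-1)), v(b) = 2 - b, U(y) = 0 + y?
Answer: 7187761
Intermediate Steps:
U(y) = y
O = 2706 (O = (6 + 35)*(63 + (2 - 1*(-1))) = 41*(63 + (2 + 1)) = 41*(63 + 3) = 41*66 = 2706)
((-79 - 1*(-54)) + O)² = ((-79 - 1*(-54)) + 2706)² = ((-79 + 54) + 2706)² = (-25 + 2706)² = 2681² = 7187761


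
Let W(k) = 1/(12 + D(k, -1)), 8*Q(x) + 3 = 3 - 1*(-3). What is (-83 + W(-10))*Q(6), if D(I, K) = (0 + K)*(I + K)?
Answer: -1431/46 ≈ -31.109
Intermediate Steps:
D(I, K) = K*(I + K)
Q(x) = 3/8 (Q(x) = -3/8 + (3 - 1*(-3))/8 = -3/8 + (3 + 3)/8 = -3/8 + (⅛)*6 = -3/8 + ¾ = 3/8)
W(k) = 1/(13 - k) (W(k) = 1/(12 - (k - 1)) = 1/(12 - (-1 + k)) = 1/(12 + (1 - k)) = 1/(13 - k))
(-83 + W(-10))*Q(6) = (-83 - 1/(-13 - 10))*(3/8) = (-83 - 1/(-23))*(3/8) = (-83 - 1*(-1/23))*(3/8) = (-83 + 1/23)*(3/8) = -1908/23*3/8 = -1431/46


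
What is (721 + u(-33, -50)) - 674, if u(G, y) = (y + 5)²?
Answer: 2072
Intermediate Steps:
u(G, y) = (5 + y)²
(721 + u(-33, -50)) - 674 = (721 + (5 - 50)²) - 674 = (721 + (-45)²) - 674 = (721 + 2025) - 674 = 2746 - 674 = 2072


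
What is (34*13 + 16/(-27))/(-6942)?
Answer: -5959/93717 ≈ -0.063585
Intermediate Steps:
(34*13 + 16/(-27))/(-6942) = (442 + 16*(-1/27))*(-1/6942) = (442 - 16/27)*(-1/6942) = (11918/27)*(-1/6942) = -5959/93717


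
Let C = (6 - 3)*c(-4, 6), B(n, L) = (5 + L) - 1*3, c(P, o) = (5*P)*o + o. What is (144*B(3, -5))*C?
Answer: 147744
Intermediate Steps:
c(P, o) = o + 5*P*o (c(P, o) = 5*P*o + o = o + 5*P*o)
B(n, L) = 2 + L (B(n, L) = (5 + L) - 3 = 2 + L)
C = -342 (C = (6 - 3)*(6*(1 + 5*(-4))) = 3*(6*(1 - 20)) = 3*(6*(-19)) = 3*(-114) = -342)
(144*B(3, -5))*C = (144*(2 - 5))*(-342) = (144*(-3))*(-342) = -432*(-342) = 147744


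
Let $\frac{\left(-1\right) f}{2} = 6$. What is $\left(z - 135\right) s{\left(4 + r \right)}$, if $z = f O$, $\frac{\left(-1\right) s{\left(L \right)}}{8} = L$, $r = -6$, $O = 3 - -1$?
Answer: $-2928$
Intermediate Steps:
$O = 4$ ($O = 3 + 1 = 4$)
$f = -12$ ($f = \left(-2\right) 6 = -12$)
$s{\left(L \right)} = - 8 L$
$z = -48$ ($z = \left(-12\right) 4 = -48$)
$\left(z - 135\right) s{\left(4 + r \right)} = \left(-48 - 135\right) \left(- 8 \left(4 - 6\right)\right) = - 183 \left(\left(-8\right) \left(-2\right)\right) = \left(-183\right) 16 = -2928$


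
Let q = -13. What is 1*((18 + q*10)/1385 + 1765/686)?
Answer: 2367693/950110 ≈ 2.4920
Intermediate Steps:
1*((18 + q*10)/1385 + 1765/686) = 1*((18 - 13*10)/1385 + 1765/686) = 1*((18 - 130)*(1/1385) + 1765*(1/686)) = 1*(-112*1/1385 + 1765/686) = 1*(-112/1385 + 1765/686) = 1*(2367693/950110) = 2367693/950110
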